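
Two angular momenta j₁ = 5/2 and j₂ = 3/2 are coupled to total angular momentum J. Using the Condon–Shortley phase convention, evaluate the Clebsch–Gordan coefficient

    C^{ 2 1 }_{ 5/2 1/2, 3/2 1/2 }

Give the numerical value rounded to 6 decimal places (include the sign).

−√(25/84) ≈ -0.545545

j₁+j₂−J=2  J+j₁−j₂=3  J−j₁+j₂=1  j₁+j₂+J+1=7
(j₁±m₁, j₂±m₂, J±M) = (3,2,2,1,3,1)
P² = 12/7
sum k=1..2:
  [1] −1/2 = -1/2
  [2] +1/12 = 1/12
S = -5/12
C² = P²·S² = 25/84 ; C = -0.545545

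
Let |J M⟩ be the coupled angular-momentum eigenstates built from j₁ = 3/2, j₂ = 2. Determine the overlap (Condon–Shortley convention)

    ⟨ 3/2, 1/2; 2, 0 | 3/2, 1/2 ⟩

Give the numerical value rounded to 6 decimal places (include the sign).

triangle: 2!·1!·2!/6! = 4/720
(j±m)!: 2!·1!·2!·2!·2!·1! = 16
prefactor² = (2J+1)·Δ·N² = 16/45
  k=0: +1/(0!·2!·1!·2!·0!·0!) = 1/4
  k=1: −1/(1!·1!·0!·1!·1!·1!) = -1
Σ = -3/4  ⇒  CG² = 16/45·(-3/4)² = 1/5
CG = −√(1/5) = -0.447214

-0.447214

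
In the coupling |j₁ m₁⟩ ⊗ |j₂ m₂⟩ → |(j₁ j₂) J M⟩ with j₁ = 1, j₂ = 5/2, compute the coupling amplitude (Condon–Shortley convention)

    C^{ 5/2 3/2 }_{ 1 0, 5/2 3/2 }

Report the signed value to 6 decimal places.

√[6·1!1!4!/7! · 1!1!4!1!4!1!] = √(576/35)
  +(−1)^0/∏(0,1,1,4,0,0)! = 1/24  (running 1/24)
  +(−1)^1/∏(1,0,0,3,1,1)! = -1/6  (running -1/8)
⟨..|..⟩ = √(576/35)·(-1/8) = -0.507093

-0.507093  (= −√(9/35))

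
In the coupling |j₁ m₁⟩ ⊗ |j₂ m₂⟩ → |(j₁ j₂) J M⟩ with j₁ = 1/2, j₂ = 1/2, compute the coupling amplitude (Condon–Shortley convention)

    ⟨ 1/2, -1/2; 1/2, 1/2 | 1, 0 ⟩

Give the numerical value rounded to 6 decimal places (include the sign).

+√(1/2) = +0.707107

j₁+j₂−J=0  J+j₁−j₂=1  J−j₁+j₂=1  j₁+j₂+J+1=3
(j₁±m₁, j₂±m₂, J±M) = (0,1,1,0,1,1)
P² = 1/2
sum k=0..0:
  [0] +1/1 = 1
S = 1
C² = P²·S² = 1/2 ; C = +0.707107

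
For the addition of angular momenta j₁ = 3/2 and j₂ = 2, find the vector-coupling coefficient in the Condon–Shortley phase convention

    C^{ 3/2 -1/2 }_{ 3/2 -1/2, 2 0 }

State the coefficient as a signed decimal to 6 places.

-0.447214  (= −√(1/5))

j₁+j₂−J=2  J+j₁−j₂=1  J−j₁+j₂=2  j₁+j₂+J+1=6
(j₁±m₁, j₂±m₂, J±M) = (1,2,2,2,1,2)
P² = 16/45
sum k=1..2:
  [1] −1/1 = -1
  [2] +1/4 = 1/4
S = -3/4
C² = P²·S² = 1/5 ; C = -0.447214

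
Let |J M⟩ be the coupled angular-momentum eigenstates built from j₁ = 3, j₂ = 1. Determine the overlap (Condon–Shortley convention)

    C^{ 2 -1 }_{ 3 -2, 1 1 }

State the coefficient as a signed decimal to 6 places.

+0.690066

√[5·2!4!0!/7! · 1!5!2!0!1!3!] = √(480/7)
  +(−1)^2/∏(2,0,3,0,1,0)! = 1/12  (running 1/12)
⟨..|..⟩ = √(480/7)·(1/12) = +0.690066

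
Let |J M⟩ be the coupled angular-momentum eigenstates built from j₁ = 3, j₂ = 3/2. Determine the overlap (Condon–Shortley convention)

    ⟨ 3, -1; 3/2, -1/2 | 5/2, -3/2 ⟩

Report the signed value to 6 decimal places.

-0.591608  (= −√(7/20))

triangle: 2!·4!·1!/8! = 48/40320
(j±m)!: 2!·4!·1!·2!·1!·4! = 2304
prefactor² = (2J+1)·Δ·N² = 576/35
  k=0: +1/(0!·2!·4!·1!·0!·0!) = 1/48
  k=1: −1/(1!·1!·3!·0!·1!·1!) = -1/6
Σ = -7/48  ⇒  CG² = 576/35·(-7/48)² = 7/20
CG = −√(7/20) = -0.591608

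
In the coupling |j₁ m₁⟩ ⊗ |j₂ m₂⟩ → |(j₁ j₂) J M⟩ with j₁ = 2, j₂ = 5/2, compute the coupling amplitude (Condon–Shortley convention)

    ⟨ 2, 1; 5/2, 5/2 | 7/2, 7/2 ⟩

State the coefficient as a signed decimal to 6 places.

√[8·1!3!4!/9! · 3!1!5!0!7!0!] = √(11520)
  +(−1)^1/∏(1,0,0,4,3,0)! = -1/144  (running -1/144)
⟨..|..⟩ = √(11520)·(-1/144) = -0.745356

-0.745356  (= −√(5/9))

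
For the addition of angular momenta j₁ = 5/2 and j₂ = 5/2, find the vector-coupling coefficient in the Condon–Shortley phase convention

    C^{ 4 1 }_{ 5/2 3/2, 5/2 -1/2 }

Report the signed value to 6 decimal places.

triangle: 1!·4!·4!/10! = 576/3628800
(j±m)!: 4!·1!·2!·3!·5!·3! = 207360
prefactor² = (2J+1)·Δ·N² = 10368/35
  k=0: +1/(0!·1!·1!·2!·3!·2!) = 1/24
  k=1: −1/(1!·0!·0!·1!·4!·3!) = -1/144
Σ = 5/144  ⇒  CG² = 10368/35·5/144² = 5/14
CG = +√(5/14) = +0.597614

+√(5/14) ≈ +0.597614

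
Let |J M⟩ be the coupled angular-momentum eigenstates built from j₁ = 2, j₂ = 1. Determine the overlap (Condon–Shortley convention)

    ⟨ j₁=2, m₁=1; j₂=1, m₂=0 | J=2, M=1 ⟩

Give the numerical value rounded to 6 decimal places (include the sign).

√[5·1!3!1!/6! · 3!1!1!1!3!1!] = √(3/2)
  +(−1)^0/∏(0,1,1,1,2,0)! = 1/2  (running 1/2)
  +(−1)^1/∏(1,0,0,0,3,1)! = -1/6  (running 1/3)
⟨..|..⟩ = √(3/2)·(1/3) = +0.408248

+0.408248  (= +√(1/6))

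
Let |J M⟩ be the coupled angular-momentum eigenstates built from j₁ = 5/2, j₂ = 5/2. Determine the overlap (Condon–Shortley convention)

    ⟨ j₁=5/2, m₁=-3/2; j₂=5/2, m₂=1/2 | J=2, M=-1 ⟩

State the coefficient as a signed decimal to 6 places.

+0.377964  (= +√(1/7))

triangle: 3!*2!*2!/8! = 24/40320
(j±m)!: 1!*4!*3!*2!*1!*3! = 1728
prefactor² = (2J+1)*Δ*N² = 36/7
  k=2: +1/(2!*1!*2!*1!*0!*1!) = 1/4
  k=3: −1/(3!*0!*1!*0!*1!*2!) = -1/12
Σ = 1/6  ⇒  CG² = 36/7*1/6² = 1/7
CG = +√(1/7) = +0.377964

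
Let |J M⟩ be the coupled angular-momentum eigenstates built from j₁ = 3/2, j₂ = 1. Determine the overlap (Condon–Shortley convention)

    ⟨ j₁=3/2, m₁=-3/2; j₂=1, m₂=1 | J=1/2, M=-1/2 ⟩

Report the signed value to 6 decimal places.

√[2·2!1!0!/4! · 0!3!2!0!0!1!] = √(2)
  +(−1)^2/∏(2,0,1,0,0,0)! = 1/2  (running 1/2)
⟨..|..⟩ = √(2)·(1/2) = +0.707107

+√(1/2) = +0.707107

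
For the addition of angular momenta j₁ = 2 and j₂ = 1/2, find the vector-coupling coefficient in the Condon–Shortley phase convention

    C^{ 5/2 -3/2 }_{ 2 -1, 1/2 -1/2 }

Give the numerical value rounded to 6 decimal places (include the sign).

+√(4/5) ≈ +0.894427

√[6·0!4!1!/6! · 1!3!0!1!1!4!] = √(144/5)
  +(−1)^0/∏(0,0,3,0,1,1)! = 1/6  (running 1/6)
⟨..|..⟩ = √(144/5)·(1/6) = +0.894427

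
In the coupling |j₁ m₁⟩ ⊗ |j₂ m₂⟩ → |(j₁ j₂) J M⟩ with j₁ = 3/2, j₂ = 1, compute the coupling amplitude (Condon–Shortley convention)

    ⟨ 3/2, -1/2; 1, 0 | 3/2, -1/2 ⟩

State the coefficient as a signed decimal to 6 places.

triangle: 1!*2!*1!/5! = 2/120
(j±m)!: 1!*2!*1!*1!*1!*2! = 4
prefactor² = (2J+1)*Δ*N² = 4/15
  k=0: +1/(0!*1!*2!*1!*0!*0!) = 1/2
  k=1: −1/(1!*0!*1!*0!*1!*1!) = -1
Σ = -1/2  ⇒  CG² = 4/15*(-1/2)² = 1/15
CG = −√(1/15) = -0.258199

−√(1/15) = -0.258199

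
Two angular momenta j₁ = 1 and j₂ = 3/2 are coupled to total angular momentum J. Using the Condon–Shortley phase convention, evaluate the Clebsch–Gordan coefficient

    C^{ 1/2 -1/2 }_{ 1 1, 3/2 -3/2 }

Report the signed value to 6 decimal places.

j₁+j₂−J=2  J+j₁−j₂=0  J−j₁+j₂=1  j₁+j₂+J+1=4
(j₁±m₁, j₂±m₂, J±M) = (2,0,0,3,0,1)
P² = 2
sum k=0..0:
  [0] +1/2 = 1/2
S = 1/2
C² = P²·S² = 1/2 ; C = +0.707107

+√(1/2) = +0.707107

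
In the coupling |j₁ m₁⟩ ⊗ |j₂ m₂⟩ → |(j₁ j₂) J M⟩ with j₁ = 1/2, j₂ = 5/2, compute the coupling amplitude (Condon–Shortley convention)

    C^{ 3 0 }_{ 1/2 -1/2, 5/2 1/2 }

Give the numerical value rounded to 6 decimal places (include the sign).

+√(1/2) ≈ +0.707107

√[7·0!1!5!/7! · 0!1!3!2!3!3!] = √(72)
  +(−1)^0/∏(0,0,1,3,0,2)! = 1/12  (running 1/12)
⟨..|..⟩ = √(72)·(1/12) = +0.707107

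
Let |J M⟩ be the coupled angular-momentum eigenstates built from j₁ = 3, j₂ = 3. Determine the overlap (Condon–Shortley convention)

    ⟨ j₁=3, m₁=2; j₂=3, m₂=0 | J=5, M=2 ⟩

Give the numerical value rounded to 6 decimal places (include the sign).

+0.577350

j₁+j₂−J=1  J+j₁−j₂=5  J−j₁+j₂=5  j₁+j₂+J+1=12
(j₁±m₁, j₂±m₂, J±M) = (5,1,3,3,7,3)
P² = 43200
sum k=0..1:
  [0] +1/288 = 1/288
  [1] −1/1440 = -1/1440
S = 1/360
C² = P²·S² = 1/3 ; C = +0.577350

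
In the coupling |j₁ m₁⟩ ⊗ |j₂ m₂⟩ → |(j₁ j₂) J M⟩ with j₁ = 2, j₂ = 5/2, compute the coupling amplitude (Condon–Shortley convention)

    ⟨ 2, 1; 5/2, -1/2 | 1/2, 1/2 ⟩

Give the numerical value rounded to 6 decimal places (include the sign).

√[2·4!0!1!/6! · 3!1!2!3!1!0!] = √(24/5)
  +(−1)^1/∏(1,3,0,1,0,0)! = -1/6  (running -1/6)
⟨..|..⟩ = √(24/5)·(-1/6) = -0.365148

−√(2/15) ≈ -0.365148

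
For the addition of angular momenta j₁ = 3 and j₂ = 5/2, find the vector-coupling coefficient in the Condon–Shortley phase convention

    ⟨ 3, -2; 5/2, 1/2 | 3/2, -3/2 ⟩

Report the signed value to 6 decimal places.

triangle: 4!·2!·1!/8! = 48/40320
(j±m)!: 1!·5!·3!·2!·0!·3! = 8640
prefactor² = (2J+1)·Δ·N² = 288/7
  k=3: −1/(3!·1!·2!·0!·0!·1!) = -1/12
Σ = -1/12  ⇒  CG² = 288/7·(-1/12)² = 2/7
CG = −√(2/7) = -0.534522

−√(2/7) ≈ -0.534522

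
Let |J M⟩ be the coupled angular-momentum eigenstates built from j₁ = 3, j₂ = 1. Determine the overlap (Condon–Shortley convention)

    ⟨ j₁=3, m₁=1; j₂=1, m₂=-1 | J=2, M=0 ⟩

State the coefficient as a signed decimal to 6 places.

triangle: 2!·4!·0!/7! = 48/5040
(j±m)!: 4!·2!·0!·2!·2!·2! = 384
prefactor² = (2J+1)·Δ·N² = 128/7
  k=0: +1/(0!·2!·2!·0!·2!·0!) = 1/8
Σ = 1/8  ⇒  CG² = 128/7·1/8² = 2/7
CG = +√(2/7) = +0.534522

+0.534522  (= +√(2/7))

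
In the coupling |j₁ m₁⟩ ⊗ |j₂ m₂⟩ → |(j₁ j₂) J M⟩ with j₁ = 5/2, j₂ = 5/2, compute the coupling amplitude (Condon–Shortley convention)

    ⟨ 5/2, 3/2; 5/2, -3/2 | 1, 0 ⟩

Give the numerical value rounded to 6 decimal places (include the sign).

triangle: 4!*1!*1!/7! = 24/5040
(j±m)!: 4!*1!*1!*4!*1!*1! = 576
prefactor² = (2J+1)*Δ*N² = 288/35
  k=0: +1/(0!*4!*1!*1!*0!*0!) = 1/24
  k=1: −1/(1!*3!*0!*0!*1!*1!) = -1/6
Σ = -1/8  ⇒  CG² = 288/35*(-1/8)² = 9/70
CG = −√(9/70) = -0.358569

-0.358569  (= −√(9/70))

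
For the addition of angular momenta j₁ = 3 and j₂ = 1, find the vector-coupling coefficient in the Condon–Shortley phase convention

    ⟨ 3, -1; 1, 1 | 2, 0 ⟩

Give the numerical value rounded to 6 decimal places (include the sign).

+√(2/7) = +0.534522

j₁+j₂−J=2  J+j₁−j₂=4  J−j₁+j₂=0  j₁+j₂+J+1=7
(j₁±m₁, j₂±m₂, J±M) = (2,4,2,0,2,2)
P² = 128/7
sum k=2..2:
  [2] +1/8 = 1/8
S = 1/8
C² = P²·S² = 2/7 ; C = +0.534522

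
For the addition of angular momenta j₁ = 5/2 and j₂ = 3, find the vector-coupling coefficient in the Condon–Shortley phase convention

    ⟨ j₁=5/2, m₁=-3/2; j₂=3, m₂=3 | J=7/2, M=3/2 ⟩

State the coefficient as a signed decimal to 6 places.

√[8·2!3!4!/10! · 1!4!6!0!5!2!] = √(18432/7)
  +(−1)^2/∏(2,0,2,4,1,0)! = 1/96  (running 1/96)
⟨..|..⟩ = √(18432/7)·(1/96) = +0.534522

+0.534522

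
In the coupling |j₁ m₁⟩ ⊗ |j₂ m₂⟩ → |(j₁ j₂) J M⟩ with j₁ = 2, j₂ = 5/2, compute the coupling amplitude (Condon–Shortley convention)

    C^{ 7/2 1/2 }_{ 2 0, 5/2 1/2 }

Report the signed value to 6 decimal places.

√[8·1!3!4!/9! · 2!2!3!2!4!3!] = √(768/35)
  +(−1)^0/∏(0,1,2,3,1,1)! = 1/12  (running 1/12)
  +(−1)^1/∏(1,0,1,2,2,2)! = -1/8  (running -1/24)
⟨..|..⟩ = √(768/35)·(-1/24) = -0.195180

-0.195180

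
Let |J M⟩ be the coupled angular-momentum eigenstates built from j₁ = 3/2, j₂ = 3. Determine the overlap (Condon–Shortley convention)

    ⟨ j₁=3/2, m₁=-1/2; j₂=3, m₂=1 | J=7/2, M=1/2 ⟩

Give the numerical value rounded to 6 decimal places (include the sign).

-0.534522

triangle: 1!×2!×5!/9! = 240/362880
(j±m)!: 1!×2!×4!×2!×4!×3! = 13824
prefactor² = (2J+1)×Δ×N² = 512/7
  k=0: +1/(0!×1!×2!×4!×0!×1!) = 1/48
  k=1: −1/(1!×0!×1!×3!×1!×2!) = -1/12
Σ = -1/16  ⇒  CG² = 512/7×(-1/16)² = 2/7
CG = −√(2/7) = -0.534522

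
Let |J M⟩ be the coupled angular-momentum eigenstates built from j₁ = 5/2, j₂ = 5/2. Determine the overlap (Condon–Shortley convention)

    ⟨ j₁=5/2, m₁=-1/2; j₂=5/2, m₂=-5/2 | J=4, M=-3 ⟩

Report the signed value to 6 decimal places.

√[9·1!4!4!/10! · 2!3!0!5!1!7!] = √(10368)
  +(−1)^0/∏(0,1,3,0,1,4)! = 1/144  (running 1/144)
⟨..|..⟩ = √(10368)·(1/144) = +0.707107

+0.707107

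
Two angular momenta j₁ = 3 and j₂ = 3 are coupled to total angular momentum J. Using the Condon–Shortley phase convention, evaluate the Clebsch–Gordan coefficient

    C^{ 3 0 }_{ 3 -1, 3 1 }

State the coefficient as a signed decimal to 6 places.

+0.408248

j₁+j₂−J=3  J+j₁−j₂=3  J−j₁+j₂=3  j₁+j₂+J+1=10
(j₁±m₁, j₂±m₂, J±M) = (2,4,4,2,3,3)
P² = 864/25
sum k=1..3:
  [1] −1/72 = -1/72
  [2] +1/8 = 1/8
  [3] −1/24 = -1/24
S = 5/72
C² = P²·S² = 1/6 ; C = +0.408248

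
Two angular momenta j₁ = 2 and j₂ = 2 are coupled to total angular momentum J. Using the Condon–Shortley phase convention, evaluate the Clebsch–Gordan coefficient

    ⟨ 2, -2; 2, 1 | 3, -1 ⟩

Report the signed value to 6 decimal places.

triangle: 1!×3!×3!/8! = 36/40320
(j±m)!: 0!×4!×3!×1!×2!×4! = 6912
prefactor² = (2J+1)×Δ×N² = 216/5
  k=1: −1/(1!×0!×3!×2!×0!×1!) = -1/12
Σ = -1/12  ⇒  CG² = 216/5×(-1/12)² = 3/10
CG = −√(3/10) = -0.547723

-0.547723  (= −√(3/10))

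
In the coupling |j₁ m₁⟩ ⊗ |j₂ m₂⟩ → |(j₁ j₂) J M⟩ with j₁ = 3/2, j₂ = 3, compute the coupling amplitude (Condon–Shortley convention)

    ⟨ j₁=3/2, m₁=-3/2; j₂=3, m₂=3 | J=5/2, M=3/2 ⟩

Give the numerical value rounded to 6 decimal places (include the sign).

+√(9/28) = +0.566947

triangle: 2!*1!*4!/8! = 48/40320
(j±m)!: 0!*3!*6!*0!*4!*1! = 103680
prefactor² = (2J+1)*Δ*N² = 5184/7
  k=2: +1/(2!*0!*1!*4!*0!*0!) = 1/48
Σ = 1/48  ⇒  CG² = 5184/7*1/48² = 9/28
CG = +√(9/28) = +0.566947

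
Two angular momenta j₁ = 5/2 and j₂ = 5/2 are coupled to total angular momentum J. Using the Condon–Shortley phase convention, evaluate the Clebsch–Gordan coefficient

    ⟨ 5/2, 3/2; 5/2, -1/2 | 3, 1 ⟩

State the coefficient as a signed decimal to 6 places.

+0.182574  (= +√(1/30))

j₁+j₂−J=2  J+j₁−j₂=3  J−j₁+j₂=3  j₁+j₂+J+1=9
(j₁±m₁, j₂±m₂, J±M) = (4,1,2,3,4,2)
P² = 96/5
sum k=0..1:
  [0] +1/8 = 1/8
  [1] −1/12 = -1/12
S = 1/24
C² = P²·S² = 1/30 ; C = +0.182574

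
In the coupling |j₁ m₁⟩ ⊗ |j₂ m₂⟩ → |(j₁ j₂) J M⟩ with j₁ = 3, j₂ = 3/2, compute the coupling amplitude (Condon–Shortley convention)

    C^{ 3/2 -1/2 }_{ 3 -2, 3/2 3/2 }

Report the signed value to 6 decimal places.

triangle: 3!·3!·0!/7! = 36/5040
(j±m)!: 1!·5!·3!·0!·1!·2! = 1440
prefactor² = (2J+1)·Δ·N² = 288/7
  k=3: −1/(3!·0!·2!·0!·1!·0!) = -1/12
Σ = -1/12  ⇒  CG² = 288/7·(-1/12)² = 2/7
CG = −√(2/7) = -0.534522

-0.534522  (= −√(2/7))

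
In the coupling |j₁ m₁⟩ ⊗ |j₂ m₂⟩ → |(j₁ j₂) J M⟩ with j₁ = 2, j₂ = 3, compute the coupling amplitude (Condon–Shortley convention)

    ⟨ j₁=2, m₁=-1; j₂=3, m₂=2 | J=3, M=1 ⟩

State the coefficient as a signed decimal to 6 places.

√[7·2!2!4!/9! · 1!3!5!1!4!2!] = √(64)
  +(−1)^1/∏(1,1,2,4,0,0)! = -1/48  (running -1/48)
  +(−1)^2/∏(2,0,1,3,1,1)! = 1/12  (running 1/16)
⟨..|..⟩ = √(64)·(1/16) = +0.500000

+0.500000  (= +√(1/4))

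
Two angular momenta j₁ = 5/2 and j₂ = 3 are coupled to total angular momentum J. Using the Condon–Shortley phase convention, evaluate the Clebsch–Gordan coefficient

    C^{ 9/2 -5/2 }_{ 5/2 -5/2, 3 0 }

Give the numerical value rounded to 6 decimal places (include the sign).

-0.615457

√[10·1!4!5!/11! · 0!5!3!3!2!7!] = √(345600/11)
  +(−1)^1/∏(1,0,4,2,0,3)! = -1/288  (running -1/288)
⟨..|..⟩ = √(345600/11)·(-1/288) = -0.615457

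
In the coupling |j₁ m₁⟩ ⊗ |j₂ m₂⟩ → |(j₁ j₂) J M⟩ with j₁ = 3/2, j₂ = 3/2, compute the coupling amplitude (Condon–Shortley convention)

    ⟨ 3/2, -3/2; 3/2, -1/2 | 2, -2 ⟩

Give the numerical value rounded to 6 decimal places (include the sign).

-0.707107  (= −√(1/2))

√[5·1!2!2!/6! · 0!3!1!2!0!4!] = √(8)
  +(−1)^1/∏(1,0,2,0,0,2)! = -1/4  (running -1/4)
⟨..|..⟩ = √(8)·(-1/4) = -0.707107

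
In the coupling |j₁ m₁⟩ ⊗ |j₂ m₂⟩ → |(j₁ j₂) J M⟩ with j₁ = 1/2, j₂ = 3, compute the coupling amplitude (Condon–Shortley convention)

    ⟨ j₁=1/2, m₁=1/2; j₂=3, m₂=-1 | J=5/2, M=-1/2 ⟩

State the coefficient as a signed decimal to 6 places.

+0.755929

triangle: 1!*0!*5!/7! = 120/5040
(j±m)!: 1!*0!*2!*4!*2!*3! = 576
prefactor² = (2J+1)*Δ*N² = 576/7
  k=0: +1/(0!*1!*0!*2!*0!*3!) = 1/12
Σ = 1/12  ⇒  CG² = 576/7*1/12² = 4/7
CG = +√(4/7) = +0.755929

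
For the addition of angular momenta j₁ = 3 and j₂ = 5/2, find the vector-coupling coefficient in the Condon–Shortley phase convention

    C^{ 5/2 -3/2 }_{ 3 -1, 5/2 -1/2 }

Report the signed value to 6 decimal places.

√[6·3!3!2!/9! · 2!4!2!3!1!4!] = √(576/35)
  +(−1)^1/∏(1,2,3,1,0,1)! = -1/12  (running -1/12)
  +(−1)^2/∏(2,1,2,0,1,2)! = 1/8  (running 1/24)
⟨..|..⟩ = √(576/35)·(1/24) = +0.169031

+0.169031  (= +√(1/35))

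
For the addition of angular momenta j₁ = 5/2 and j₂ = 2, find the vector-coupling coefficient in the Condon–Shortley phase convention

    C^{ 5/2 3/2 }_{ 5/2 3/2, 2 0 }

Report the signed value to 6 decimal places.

√[6·2!3!2!/8! · 4!1!2!2!4!1!] = √(288/35)
  +(−1)^0/∏(0,2,1,2,2,0)! = 1/8  (running 1/8)
  +(−1)^1/∏(1,1,0,1,3,1)! = -1/6  (running -1/24)
⟨..|..⟩ = √(288/35)·(-1/24) = -0.119523

−√(1/70) = -0.119523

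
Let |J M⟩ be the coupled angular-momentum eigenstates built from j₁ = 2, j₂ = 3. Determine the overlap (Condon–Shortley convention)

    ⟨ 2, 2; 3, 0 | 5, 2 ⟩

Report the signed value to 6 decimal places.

+0.408248  (= +√(1/6))

√[11·0!4!6!/11! · 4!0!3!3!7!3!] = √(124416)
  +(−1)^0/∏(0,0,0,3,4,3)! = 1/864  (running 1/864)
⟨..|..⟩ = √(124416)·(1/864) = +0.408248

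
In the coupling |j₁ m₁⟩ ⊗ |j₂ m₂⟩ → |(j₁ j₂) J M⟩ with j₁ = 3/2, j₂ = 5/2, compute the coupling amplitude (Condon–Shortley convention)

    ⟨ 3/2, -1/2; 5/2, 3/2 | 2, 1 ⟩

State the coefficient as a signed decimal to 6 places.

+√(1/42) ≈ +0.154303

√[5·2!1!3!/7! · 1!2!4!1!3!1!] = √(24/7)
  +(−1)^1/∏(1,1,1,3,0,0)! = -1/6  (running -1/6)
  +(−1)^2/∏(2,0,0,2,1,1)! = 1/4  (running 1/12)
⟨..|..⟩ = √(24/7)·(1/12) = +0.154303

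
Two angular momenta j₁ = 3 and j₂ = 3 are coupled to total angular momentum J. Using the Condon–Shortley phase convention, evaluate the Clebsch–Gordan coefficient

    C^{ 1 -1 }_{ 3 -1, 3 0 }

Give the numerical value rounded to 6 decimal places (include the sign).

triangle: 5!×1!×1!/8! = 120/40320
(j±m)!: 2!×4!×3!×3!×0!×2! = 3456
prefactor² = (2J+1)×Δ×N² = 216/7
  k=3: −1/(3!×2!×1!×0!×0!×1!) = -1/12
Σ = -1/12  ⇒  CG² = 216/7×(-1/12)² = 3/14
CG = −√(3/14) = -0.462910

−√(3/14) = -0.462910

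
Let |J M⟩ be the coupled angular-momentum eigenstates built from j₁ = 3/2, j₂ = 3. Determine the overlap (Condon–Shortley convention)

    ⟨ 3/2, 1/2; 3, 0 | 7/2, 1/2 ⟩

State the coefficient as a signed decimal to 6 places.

+√(2/21) = +0.308607

√[8·1!2!5!/9! · 2!1!3!3!4!3!] = √(384/7)
  +(−1)^0/∏(0,1,1,3,1,2)! = 1/12  (running 1/12)
  +(−1)^1/∏(1,0,0,2,2,3)! = -1/24  (running 1/24)
⟨..|..⟩ = √(384/7)·(1/24) = +0.308607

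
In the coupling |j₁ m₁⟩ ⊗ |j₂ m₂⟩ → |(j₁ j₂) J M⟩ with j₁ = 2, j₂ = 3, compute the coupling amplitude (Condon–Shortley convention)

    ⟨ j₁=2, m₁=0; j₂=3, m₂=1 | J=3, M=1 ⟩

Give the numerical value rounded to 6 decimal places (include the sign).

−√(3/20) ≈ -0.387298

j₁+j₂−J=2  J+j₁−j₂=2  J−j₁+j₂=4  j₁+j₂+J+1=9
(j₁±m₁, j₂±m₂, J±M) = (2,2,4,2,4,2)
P² = 256/15
sum k=0..2:
  [0] +1/96 = 1/96
  [1] −1/6 = -1/6
  [2] +1/16 = 1/16
S = -3/32
C² = P²·S² = 3/20 ; C = -0.387298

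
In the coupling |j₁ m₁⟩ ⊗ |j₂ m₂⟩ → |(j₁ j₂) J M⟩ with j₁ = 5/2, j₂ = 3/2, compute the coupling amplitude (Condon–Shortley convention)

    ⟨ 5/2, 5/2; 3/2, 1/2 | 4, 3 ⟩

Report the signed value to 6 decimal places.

+0.612372

j₁+j₂−J=0  J+j₁−j₂=5  J−j₁+j₂=3  j₁+j₂+J+1=9
(j₁±m₁, j₂±m₂, J±M) = (5,0,2,1,7,1)
P² = 21600
sum k=0..0:
  [0] +1/240 = 1/240
S = 1/240
C² = P²·S² = 3/8 ; C = +0.612372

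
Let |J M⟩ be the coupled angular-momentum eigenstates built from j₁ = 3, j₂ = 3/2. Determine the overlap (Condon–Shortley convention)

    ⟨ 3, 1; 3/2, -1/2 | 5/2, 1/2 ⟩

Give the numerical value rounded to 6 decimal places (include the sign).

√[6·2!4!1!/8! · 4!2!1!2!3!2!] = √(288/35)
  +(−1)^0/∏(0,2,2,1,2,0)! = 1/8  (running 1/8)
  +(−1)^1/∏(1,1,1,0,3,1)! = -1/6  (running -1/24)
⟨..|..⟩ = √(288/35)·(-1/24) = -0.119523

−√(1/70) ≈ -0.119523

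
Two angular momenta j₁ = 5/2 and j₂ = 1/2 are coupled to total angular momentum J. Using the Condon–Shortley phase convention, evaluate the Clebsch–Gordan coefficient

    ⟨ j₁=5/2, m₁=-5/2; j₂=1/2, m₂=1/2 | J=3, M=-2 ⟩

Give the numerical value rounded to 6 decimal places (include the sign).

+0.408248

√[7·0!5!1!/7! · 0!5!1!0!1!5!] = √(2400)
  +(−1)^0/∏(0,0,5,1,0,0)! = 1/120  (running 1/120)
⟨..|..⟩ = √(2400)·(1/120) = +0.408248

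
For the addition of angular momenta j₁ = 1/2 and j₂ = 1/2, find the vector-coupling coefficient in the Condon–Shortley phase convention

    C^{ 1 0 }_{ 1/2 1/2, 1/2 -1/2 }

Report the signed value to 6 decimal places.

+0.707107

√[3·0!1!1!/3! · 1!0!0!1!1!1!] = √(1/2)
  +(−1)^0/∏(0,0,0,0,1,1)! = 1  (running 1)
⟨..|..⟩ = √(1/2)·(1) = +0.707107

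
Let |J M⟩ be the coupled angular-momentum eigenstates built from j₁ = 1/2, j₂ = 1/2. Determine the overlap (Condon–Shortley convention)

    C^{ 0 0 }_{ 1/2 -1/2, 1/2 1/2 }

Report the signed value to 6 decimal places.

√[1·1!0!0!/2! · 0!1!1!0!0!0!] = √(1/2)
  +(−1)^1/∏(1,0,0,0,0,0)! = -1  (running -1)
⟨..|..⟩ = √(1/2)·(-1) = -0.707107

-0.707107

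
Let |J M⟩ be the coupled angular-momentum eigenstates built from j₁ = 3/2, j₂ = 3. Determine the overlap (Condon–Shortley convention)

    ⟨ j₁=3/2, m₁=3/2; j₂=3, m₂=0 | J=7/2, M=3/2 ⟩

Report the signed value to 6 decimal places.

triangle: 1!*2!*5!/9! = 240/362880
(j±m)!: 3!*0!*3!*3!*5!*2! = 51840
prefactor² = (2J+1)*Δ*N² = 1920/7
  k=0: +1/(0!*1!*0!*3!*2!*2!) = 1/24
Σ = 1/24  ⇒  CG² = 1920/7*1/24² = 10/21
CG = +√(10/21) = +0.690066

+√(10/21) = +0.690066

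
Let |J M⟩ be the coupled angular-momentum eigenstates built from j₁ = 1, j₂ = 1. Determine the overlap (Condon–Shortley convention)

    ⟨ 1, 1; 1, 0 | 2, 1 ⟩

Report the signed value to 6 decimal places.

triangle: 0!×2!×2!/5! = 4/120
(j±m)!: 2!×0!×1!×1!×3!×1! = 12
prefactor² = (2J+1)×Δ×N² = 2
  k=0: +1/(0!×0!×0!×1!×2!×1!) = 1/2
Σ = 1/2  ⇒  CG² = 2×1/2² = 1/2
CG = +√(1/2) = +0.707107

+√(1/2) ≈ +0.707107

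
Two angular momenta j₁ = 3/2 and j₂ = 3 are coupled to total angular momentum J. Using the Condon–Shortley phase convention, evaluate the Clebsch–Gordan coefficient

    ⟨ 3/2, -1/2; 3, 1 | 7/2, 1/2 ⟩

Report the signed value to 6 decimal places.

√[8·1!2!5!/9! · 1!2!4!2!4!3!] = √(512/7)
  +(−1)^0/∏(0,1,2,4,0,1)! = 1/48  (running 1/48)
  +(−1)^1/∏(1,0,1,3,1,2)! = -1/12  (running -1/16)
⟨..|..⟩ = √(512/7)·(-1/16) = -0.534522

−√(2/7) ≈ -0.534522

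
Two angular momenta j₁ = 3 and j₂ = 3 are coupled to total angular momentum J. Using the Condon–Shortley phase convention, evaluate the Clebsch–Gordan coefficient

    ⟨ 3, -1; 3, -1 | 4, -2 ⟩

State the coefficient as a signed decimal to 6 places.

j₁+j₂−J=2  J+j₁−j₂=4  J−j₁+j₂=4  j₁+j₂+J+1=11
(j₁±m₁, j₂±m₂, J±M) = (2,4,2,4,2,6)
P² = 331776/385
sum k=0..2:
  [0] +1/192 = 1/192
  [1] −1/36 = -1/36
  [2] +1/192 = 1/192
S = -5/288
C² = P²·S² = 20/77 ; C = -0.509647

−√(20/77) ≈ -0.509647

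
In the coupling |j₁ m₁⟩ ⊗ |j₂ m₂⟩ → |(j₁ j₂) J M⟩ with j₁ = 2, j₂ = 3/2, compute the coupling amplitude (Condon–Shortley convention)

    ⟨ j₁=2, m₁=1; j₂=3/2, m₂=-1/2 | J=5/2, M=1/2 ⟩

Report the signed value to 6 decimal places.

+0.597614  (= +√(5/14))

j₁+j₂−J=1  J+j₁−j₂=3  J−j₁+j₂=2  j₁+j₂+J+1=7
(j₁±m₁, j₂±m₂, J±M) = (3,1,1,2,3,2)
P² = 72/35
sum k=0..1:
  [0] +1/2 = 1/2
  [1] −1/12 = -1/12
S = 5/12
C² = P²·S² = 5/14 ; C = +0.597614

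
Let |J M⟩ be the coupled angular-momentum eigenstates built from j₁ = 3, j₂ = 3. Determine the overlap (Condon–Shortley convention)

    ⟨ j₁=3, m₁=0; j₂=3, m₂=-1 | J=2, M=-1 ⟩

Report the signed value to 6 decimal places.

√[5·4!2!2!/9! · 3!3!2!4!1!3!] = √(96/7)
  +(−1)^1/∏(1,3,2,1,0,1)! = -1/12  (running -1/12)
  +(−1)^2/∏(2,2,1,0,1,2)! = 1/8  (running 1/24)
⟨..|..⟩ = √(96/7)·(1/24) = +0.154303

+0.154303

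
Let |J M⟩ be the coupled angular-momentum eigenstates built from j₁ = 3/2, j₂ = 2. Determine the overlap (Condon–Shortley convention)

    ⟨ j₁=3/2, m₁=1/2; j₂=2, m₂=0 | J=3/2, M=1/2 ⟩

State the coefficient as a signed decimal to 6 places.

√[4·2!1!2!/6! · 2!1!2!2!2!1!] = √(16/45)
  +(−1)^0/∏(0,2,1,2,0,0)! = 1/4  (running 1/4)
  +(−1)^1/∏(1,1,0,1,1,1)! = -1  (running -3/4)
⟨..|..⟩ = √(16/45)·(-3/4) = -0.447214

−√(1/5) = -0.447214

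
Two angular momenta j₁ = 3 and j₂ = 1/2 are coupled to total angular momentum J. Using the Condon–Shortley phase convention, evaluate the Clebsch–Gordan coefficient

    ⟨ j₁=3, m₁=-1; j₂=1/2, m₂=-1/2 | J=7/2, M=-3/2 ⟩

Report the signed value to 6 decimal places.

+0.845154  (= +√(5/7))

triangle: 0!·6!·1!/8! = 720/40320
(j±m)!: 2!·4!·0!·1!·2!·5! = 11520
prefactor² = (2J+1)·Δ·N² = 11520/7
  k=0: +1/(0!·0!·4!·0!·2!·1!) = 1/48
Σ = 1/48  ⇒  CG² = 11520/7·1/48² = 5/7
CG = +√(5/7) = +0.845154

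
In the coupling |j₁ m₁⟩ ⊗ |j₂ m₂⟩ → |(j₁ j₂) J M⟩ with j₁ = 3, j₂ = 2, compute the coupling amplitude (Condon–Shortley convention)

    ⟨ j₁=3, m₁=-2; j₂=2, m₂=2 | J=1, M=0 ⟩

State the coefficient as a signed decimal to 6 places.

j₁+j₂−J=4  J+j₁−j₂=2  J−j₁+j₂=0  j₁+j₂+J+1=7
(j₁±m₁, j₂±m₂, J±M) = (1,5,4,0,1,1)
P² = 576/7
sum k=4..4:
  [4] +1/24 = 1/24
S = 1/24
C² = P²·S² = 1/7 ; C = +0.377964

+√(1/7) ≈ +0.377964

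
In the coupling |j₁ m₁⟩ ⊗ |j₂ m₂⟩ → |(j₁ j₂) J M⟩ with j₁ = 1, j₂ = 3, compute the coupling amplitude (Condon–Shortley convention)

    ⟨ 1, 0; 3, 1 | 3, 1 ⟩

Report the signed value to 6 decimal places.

−√(1/12) ≈ -0.288675

triangle: 1!×1!×5!/8! = 120/40320
(j±m)!: 1!×1!×4!×2!×4!×2! = 2304
prefactor² = (2J+1)×Δ×N² = 48
  k=0: +1/(0!×1!×1!×4!×0!×1!) = 1/24
  k=1: −1/(1!×0!×0!×3!×1!×2!) = -1/12
Σ = -1/24  ⇒  CG² = 48×(-1/24)² = 1/12
CG = −√(1/12) = -0.288675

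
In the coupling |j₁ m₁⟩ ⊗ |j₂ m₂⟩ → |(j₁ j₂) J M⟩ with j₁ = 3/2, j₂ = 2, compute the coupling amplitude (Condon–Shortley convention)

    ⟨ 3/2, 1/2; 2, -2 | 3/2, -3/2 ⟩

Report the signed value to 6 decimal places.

triangle: 2!*1!*2!/6! = 4/720
(j±m)!: 2!*1!*0!*4!*0!*3! = 288
prefactor² = (2J+1)*Δ*N² = 32/5
  k=0: +1/(0!*2!*1!*0!*0!*2!) = 1/4
Σ = 1/4  ⇒  CG² = 32/5*1/4² = 2/5
CG = +√(2/5) = +0.632456

+√(2/5) ≈ +0.632456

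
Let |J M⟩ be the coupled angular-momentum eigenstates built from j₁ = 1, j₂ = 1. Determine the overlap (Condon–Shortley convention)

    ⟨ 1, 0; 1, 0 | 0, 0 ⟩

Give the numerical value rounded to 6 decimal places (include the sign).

j₁+j₂−J=2  J+j₁−j₂=0  J−j₁+j₂=0  j₁+j₂+J+1=3
(j₁±m₁, j₂±m₂, J±M) = (1,1,1,1,0,0)
P² = 1/3
sum k=1..1:
  [1] −1/1 = -1
S = -1
C² = P²·S² = 1/3 ; C = -0.577350

−√(1/3) ≈ -0.577350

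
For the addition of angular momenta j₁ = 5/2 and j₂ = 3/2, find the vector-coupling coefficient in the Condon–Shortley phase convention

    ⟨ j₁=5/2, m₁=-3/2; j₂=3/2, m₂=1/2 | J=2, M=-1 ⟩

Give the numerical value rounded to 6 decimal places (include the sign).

+√(1/42) ≈ +0.154303

j₁+j₂−J=2  J+j₁−j₂=3  J−j₁+j₂=1  j₁+j₂+J+1=7
(j₁±m₁, j₂±m₂, J±M) = (1,4,2,1,1,3)
P² = 24/7
sum k=1..2:
  [1] −1/6 = -1/6
  [2] +1/4 = 1/4
S = 1/12
C² = P²·S² = 1/42 ; C = +0.154303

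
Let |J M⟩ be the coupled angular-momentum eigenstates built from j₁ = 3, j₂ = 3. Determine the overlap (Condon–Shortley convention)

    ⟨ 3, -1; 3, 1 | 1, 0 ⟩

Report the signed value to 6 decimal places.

√[3·5!1!1!/8! · 2!4!4!2!1!1!] = √(144/7)
  +(−1)^3/∏(3,2,1,1,0,0)! = -1/12  (running -1/12)
  +(−1)^4/∏(4,1,0,0,1,1)! = 1/24  (running -1/24)
⟨..|..⟩ = √(144/7)·(-1/24) = -0.188982

−√(1/28) ≈ -0.188982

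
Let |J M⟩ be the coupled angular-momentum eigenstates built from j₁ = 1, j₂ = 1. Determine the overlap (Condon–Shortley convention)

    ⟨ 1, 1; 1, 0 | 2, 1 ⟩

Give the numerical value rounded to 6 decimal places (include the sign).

√[5·0!2!2!/5! · 2!0!1!1!3!1!] = √(2)
  +(−1)^0/∏(0,0,0,1,2,1)! = 1/2  (running 1/2)
⟨..|..⟩ = √(2)·(1/2) = +0.707107

+0.707107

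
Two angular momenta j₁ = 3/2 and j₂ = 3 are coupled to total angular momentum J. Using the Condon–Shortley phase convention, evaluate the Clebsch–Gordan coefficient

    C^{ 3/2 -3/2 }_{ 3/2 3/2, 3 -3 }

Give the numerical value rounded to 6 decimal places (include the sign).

j₁+j₂−J=3  J+j₁−j₂=0  J−j₁+j₂=3  j₁+j₂+J+1=7
(j₁±m₁, j₂±m₂, J±M) = (3,0,0,6,0,3)
P² = 5184/7
sum k=0..0:
  [0] +1/36 = 1/36
S = 1/36
C² = P²·S² = 4/7 ; C = +0.755929

+√(4/7) = +0.755929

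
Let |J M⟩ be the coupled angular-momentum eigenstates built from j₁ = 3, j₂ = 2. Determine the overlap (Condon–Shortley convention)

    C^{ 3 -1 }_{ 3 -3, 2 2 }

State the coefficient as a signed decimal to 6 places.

√[7·2!4!2!/9! · 0!6!4!0!2!4!] = √(1536)
  +(−1)^2/∏(2,0,4,2,0,0)! = 1/96  (running 1/96)
⟨..|..⟩ = √(1536)·(1/96) = +0.408248

+√(1/6) ≈ +0.408248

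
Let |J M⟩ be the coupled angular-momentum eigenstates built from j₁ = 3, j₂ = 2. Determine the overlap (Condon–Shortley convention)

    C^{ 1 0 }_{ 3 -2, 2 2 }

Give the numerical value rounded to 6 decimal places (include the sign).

j₁+j₂−J=4  J+j₁−j₂=2  J−j₁+j₂=0  j₁+j₂+J+1=7
(j₁±m₁, j₂±m₂, J±M) = (1,5,4,0,1,1)
P² = 576/7
sum k=4..4:
  [4] +1/24 = 1/24
S = 1/24
C² = P²·S² = 1/7 ; C = +0.377964

+√(1/7) ≈ +0.377964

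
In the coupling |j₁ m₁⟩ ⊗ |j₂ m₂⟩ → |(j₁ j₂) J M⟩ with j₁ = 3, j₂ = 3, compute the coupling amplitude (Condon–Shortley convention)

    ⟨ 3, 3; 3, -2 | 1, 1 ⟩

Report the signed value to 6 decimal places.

+0.327327  (= +√(3/28))

triangle: 5!×1!×1!/8! = 120/40320
(j±m)!: 6!×0!×1!×5!×2!×0! = 172800
prefactor² = (2J+1)×Δ×N² = 10800/7
  k=0: +1/(0!×5!×0!×1!×1!×0!) = 1/120
Σ = 1/120  ⇒  CG² = 10800/7×1/120² = 3/28
CG = +√(3/28) = +0.327327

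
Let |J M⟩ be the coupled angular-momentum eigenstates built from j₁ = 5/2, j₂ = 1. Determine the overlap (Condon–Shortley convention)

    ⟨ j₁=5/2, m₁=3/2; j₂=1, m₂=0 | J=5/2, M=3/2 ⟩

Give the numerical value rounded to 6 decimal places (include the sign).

+√(9/35) ≈ +0.507093

triangle: 1!×4!×1!/7! = 24/5040
(j±m)!: 4!×1!×1!×1!×4!×1! = 576
prefactor² = (2J+1)×Δ×N² = 576/35
  k=0: +1/(0!×1!×1!×1!×3!×0!) = 1/6
  k=1: −1/(1!×0!×0!×0!×4!×1!) = -1/24
Σ = 1/8  ⇒  CG² = 576/35×1/8² = 9/35
CG = +√(9/35) = +0.507093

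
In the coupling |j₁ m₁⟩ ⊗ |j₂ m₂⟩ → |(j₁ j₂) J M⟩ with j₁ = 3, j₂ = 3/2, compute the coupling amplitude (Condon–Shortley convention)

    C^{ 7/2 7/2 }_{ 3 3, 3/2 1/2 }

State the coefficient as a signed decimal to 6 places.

+√(2/3) = +0.816497

triangle: 1!×5!×2!/9! = 240/362880
(j±m)!: 6!×0!×2!×1!×7!×0! = 7257600
prefactor² = (2J+1)×Δ×N² = 38400
  k=0: +1/(0!×1!×0!×2!×5!×0!) = 1/240
Σ = 1/240  ⇒  CG² = 38400×1/240² = 2/3
CG = +√(2/3) = +0.816497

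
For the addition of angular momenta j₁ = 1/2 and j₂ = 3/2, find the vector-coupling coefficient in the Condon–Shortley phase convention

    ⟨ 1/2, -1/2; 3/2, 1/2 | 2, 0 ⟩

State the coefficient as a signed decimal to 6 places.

√[5·0!1!3!/5! · 0!1!2!1!2!2!] = √(2)
  +(−1)^0/∏(0,0,1,2,0,1)! = 1/2  (running 1/2)
⟨..|..⟩ = √(2)·(1/2) = +0.707107

+0.707107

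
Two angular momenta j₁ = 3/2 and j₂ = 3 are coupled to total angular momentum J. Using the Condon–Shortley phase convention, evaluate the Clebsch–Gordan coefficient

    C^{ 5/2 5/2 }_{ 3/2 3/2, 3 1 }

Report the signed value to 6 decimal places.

triangle: 2!*1!*4!/8! = 48/40320
(j±m)!: 3!*0!*4!*2!*5!*0! = 34560
prefactor² = (2J+1)*Δ*N² = 1728/7
  k=0: +1/(0!*2!*0!*4!*1!*0!) = 1/48
Σ = 1/48  ⇒  CG² = 1728/7*1/48² = 3/28
CG = +√(3/28) = +0.327327

+0.327327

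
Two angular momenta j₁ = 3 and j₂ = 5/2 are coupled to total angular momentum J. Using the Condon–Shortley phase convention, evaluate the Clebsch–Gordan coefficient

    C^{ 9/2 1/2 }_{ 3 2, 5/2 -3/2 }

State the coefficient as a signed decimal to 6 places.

j₁+j₂−J=1  J+j₁−j₂=5  J−j₁+j₂=4  j₁+j₂+J+1=11
(j₁±m₁, j₂±m₂, J±M) = (5,1,1,4,5,4)
P² = 460800/77
sum k=0..1:
  [0] +1/144 = 1/144
  [1] −1/2880 = -1/2880
S = 19/2880
C² = P²·S² = 361/1386 ; C = +0.510355

+0.510355  (= +√(361/1386))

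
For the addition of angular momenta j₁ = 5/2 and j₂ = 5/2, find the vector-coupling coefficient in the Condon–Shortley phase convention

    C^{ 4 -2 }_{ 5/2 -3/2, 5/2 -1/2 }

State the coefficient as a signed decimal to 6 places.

triangle: 1!*4!*4!/10! = 576/3628800
(j±m)!: 1!*4!*2!*3!*2!*6! = 414720
prefactor² = (2J+1)*Δ*N² = 20736/35
  k=0: +1/(0!*1!*4!*2!*0!*2!) = 1/96
  k=1: −1/(1!*0!*3!*1!*1!*3!) = -1/36
Σ = -5/288  ⇒  CG² = 20736/35*(-5/288)² = 5/28
CG = −√(5/28) = -0.422577

-0.422577  (= −√(5/28))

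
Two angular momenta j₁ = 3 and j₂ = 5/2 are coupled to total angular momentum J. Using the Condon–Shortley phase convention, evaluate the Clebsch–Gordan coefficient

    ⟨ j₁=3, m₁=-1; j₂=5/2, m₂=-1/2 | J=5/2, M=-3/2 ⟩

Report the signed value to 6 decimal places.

+√(1/35) = +0.169031

triangle: 3!·3!·2!/9! = 72/362880
(j±m)!: 2!·4!·2!·3!·1!·4! = 13824
prefactor² = (2J+1)·Δ·N² = 576/35
  k=1: −1/(1!·2!·3!·1!·0!·1!) = -1/12
  k=2: +1/(2!·1!·2!·0!·1!·2!) = 1/8
Σ = 1/24  ⇒  CG² = 576/35·1/24² = 1/35
CG = +√(1/35) = +0.169031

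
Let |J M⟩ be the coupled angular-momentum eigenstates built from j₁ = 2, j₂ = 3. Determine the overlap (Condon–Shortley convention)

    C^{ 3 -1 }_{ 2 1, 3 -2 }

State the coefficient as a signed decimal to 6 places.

+0.500000  (= +√(1/4))

triangle: 2!·2!·4!/9! = 96/362880
(j±m)!: 3!·1!·1!·5!·2!·4! = 34560
prefactor² = (2J+1)·Δ·N² = 64
  k=0: +1/(0!·2!·1!·1!·1!·3!) = 1/12
  k=1: −1/(1!·1!·0!·0!·2!·4!) = -1/48
Σ = 1/16  ⇒  CG² = 64·1/16² = 1/4
CG = +√(1/4) = +0.500000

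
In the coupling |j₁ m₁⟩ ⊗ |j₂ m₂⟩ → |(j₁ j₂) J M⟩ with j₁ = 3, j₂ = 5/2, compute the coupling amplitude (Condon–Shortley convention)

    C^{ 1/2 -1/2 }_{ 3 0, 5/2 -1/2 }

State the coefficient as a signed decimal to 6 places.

√[2·5!1!0!/7! · 3!3!2!3!0!1!] = √(144/7)
  +(−1)^2/∏(2,3,1,0,0,0)! = 1/12  (running 1/12)
⟨..|..⟩ = √(144/7)·(1/12) = +0.377964

+0.377964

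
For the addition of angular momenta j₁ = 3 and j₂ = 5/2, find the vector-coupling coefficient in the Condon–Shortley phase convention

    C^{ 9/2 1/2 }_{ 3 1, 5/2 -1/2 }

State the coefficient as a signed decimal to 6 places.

√[10·1!5!4!/11! · 4!2!2!3!5!4!] = √(92160/77)
  +(−1)^0/∏(0,1,2,2,3,2)! = 1/48  (running 1/48)
  +(−1)^1/∏(1,0,1,1,4,3)! = -1/144  (running 1/72)
⟨..|..⟩ = √(92160/77)·(1/72) = +0.480500

+√(160/693) ≈ +0.480500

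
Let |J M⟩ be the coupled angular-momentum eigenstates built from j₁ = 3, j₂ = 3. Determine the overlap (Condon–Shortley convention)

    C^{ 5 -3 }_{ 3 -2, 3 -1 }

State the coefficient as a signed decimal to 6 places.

−√(1/6) ≈ -0.408248

√[11·1!5!5!/12! · 1!5!2!4!2!8!] = √(153600)
  +(−1)^0/∏(0,1,5,2,0,3)! = 1/1440  (running 1/1440)
  +(−1)^1/∏(1,0,4,1,1,4)! = -1/576  (running -1/960)
⟨..|..⟩ = √(153600)·(-1/960) = -0.408248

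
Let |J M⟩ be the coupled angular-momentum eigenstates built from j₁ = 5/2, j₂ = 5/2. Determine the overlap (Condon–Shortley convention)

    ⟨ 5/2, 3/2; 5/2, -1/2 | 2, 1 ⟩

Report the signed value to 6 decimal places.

√[5·3!2!2!/8! · 4!1!2!3!3!1!] = √(36/7)
  +(−1)^0/∏(0,3,1,2,1,0)! = 1/12  (running 1/12)
  +(−1)^1/∏(1,2,0,1,2,1)! = -1/4  (running -1/6)
⟨..|..⟩ = √(36/7)·(-1/6) = -0.377964

−√(1/7) = -0.377964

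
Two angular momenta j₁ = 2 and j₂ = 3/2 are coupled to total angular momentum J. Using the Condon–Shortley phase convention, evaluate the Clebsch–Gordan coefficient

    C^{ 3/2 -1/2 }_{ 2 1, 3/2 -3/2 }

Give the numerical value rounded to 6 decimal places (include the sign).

+√(2/5) = +0.632456

√[4·2!2!1!/6! · 3!1!0!3!1!2!] = √(8/5)
  +(−1)^0/∏(0,2,1,0,1,1)! = 1/2  (running 1/2)
⟨..|..⟩ = √(8/5)·(1/2) = +0.632456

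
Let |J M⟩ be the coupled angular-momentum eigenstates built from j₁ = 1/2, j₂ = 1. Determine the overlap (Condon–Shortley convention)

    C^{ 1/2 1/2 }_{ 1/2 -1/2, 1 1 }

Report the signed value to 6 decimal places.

-0.816497

triangle: 1!×0!×1!/3! = 1/6
(j±m)!: 0!×1!×2!×0!×1!×0! = 2
prefactor² = (2J+1)×Δ×N² = 2/3
  k=1: −1/(1!×0!×0!×1!×0!×0!) = -1
Σ = -1  ⇒  CG² = 2/3×(-1)² = 2/3
CG = −√(2/3) = -0.816497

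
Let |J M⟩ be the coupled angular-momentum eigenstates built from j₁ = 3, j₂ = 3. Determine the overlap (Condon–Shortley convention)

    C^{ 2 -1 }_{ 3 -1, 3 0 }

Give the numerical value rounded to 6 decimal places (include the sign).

+√(1/42) = +0.154303

j₁+j₂−J=4  J+j₁−j₂=2  J−j₁+j₂=2  j₁+j₂+J+1=9
(j₁±m₁, j₂±m₂, J±M) = (2,4,3,3,1,3)
P² = 96/7
sum k=2..3:
  [2] +1/8 = 1/8
  [3] −1/12 = -1/12
S = 1/24
C² = P²·S² = 1/42 ; C = +0.154303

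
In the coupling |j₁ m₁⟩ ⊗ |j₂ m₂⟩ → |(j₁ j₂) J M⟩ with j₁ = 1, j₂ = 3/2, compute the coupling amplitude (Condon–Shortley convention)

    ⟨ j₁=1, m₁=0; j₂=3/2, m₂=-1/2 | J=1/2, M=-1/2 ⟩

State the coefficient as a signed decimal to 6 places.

-0.577350

√[2·2!0!1!/4! · 1!1!1!2!0!1!] = √(1/3)
  +(−1)^1/∏(1,1,0,0,0,1)! = -1  (running -1)
⟨..|..⟩ = √(1/3)·(-1) = -0.577350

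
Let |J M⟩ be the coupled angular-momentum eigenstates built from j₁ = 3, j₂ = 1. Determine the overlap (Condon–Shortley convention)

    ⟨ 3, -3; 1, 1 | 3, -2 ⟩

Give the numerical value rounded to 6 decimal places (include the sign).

−√(1/4) ≈ -0.500000

triangle: 1!*5!*1!/8! = 120/40320
(j±m)!: 0!*6!*2!*0!*1!*5! = 172800
prefactor² = (2J+1)*Δ*N² = 3600
  k=1: −1/(1!*0!*5!*1!*0!*0!) = -1/120
Σ = -1/120  ⇒  CG² = 3600*(-1/120)² = 1/4
CG = −√(1/4) = -0.500000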